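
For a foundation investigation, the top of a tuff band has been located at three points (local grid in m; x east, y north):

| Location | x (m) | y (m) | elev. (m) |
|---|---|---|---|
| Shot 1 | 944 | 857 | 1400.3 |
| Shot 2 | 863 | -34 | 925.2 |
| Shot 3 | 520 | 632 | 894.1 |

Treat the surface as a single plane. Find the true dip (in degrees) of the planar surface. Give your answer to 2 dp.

46.56°

Let the plane be z = a·x + b·y + c.
Shot 2−Shot 1: −81a − 891b = −475.1;  Shot 3−Shot 1: −424a − 225b = −506.2.
Solving gives a = 0.95708, b = 0.44621.
Gradient magnitude |∇z| = √(a² + b²) = √(0.91600 + 0.19911) = 1.05599.
True dip = arctan(1.05599) = 46.56°, dipping toward WSW (azimuth ≈ 245°).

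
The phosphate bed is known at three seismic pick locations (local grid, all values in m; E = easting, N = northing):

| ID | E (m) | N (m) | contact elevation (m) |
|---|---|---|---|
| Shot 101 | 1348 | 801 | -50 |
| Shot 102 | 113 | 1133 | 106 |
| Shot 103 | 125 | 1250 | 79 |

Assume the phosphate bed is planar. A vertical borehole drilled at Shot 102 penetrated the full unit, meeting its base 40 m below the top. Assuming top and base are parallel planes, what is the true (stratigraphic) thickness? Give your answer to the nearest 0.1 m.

Let the plane be z = a·E + b·N + c.
Shot 102−Shot 101: −1235a + 332b = 156;  Shot 103−Shot 101: −1223a + 449b = 129.
Solving gives a = −0.18330, b = −0.21197.
|∇z| = √(a²+b²) = 0.28023, so dip δ = arctan(0.28023) = 15.65°.
True thickness = vertical thickness × cos δ = 40 × cos 15.65° = 38.5 m.

38.5 m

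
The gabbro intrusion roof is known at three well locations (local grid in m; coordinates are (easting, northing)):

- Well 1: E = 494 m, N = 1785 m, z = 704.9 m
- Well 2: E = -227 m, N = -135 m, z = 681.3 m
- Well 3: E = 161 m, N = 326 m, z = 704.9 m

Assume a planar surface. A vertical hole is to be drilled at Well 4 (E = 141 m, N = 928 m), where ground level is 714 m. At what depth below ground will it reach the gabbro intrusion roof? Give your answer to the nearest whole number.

22 m

Let the plane be z = a·E + b·N + c.
Well 2−Well 1: −721a − 1920b = −23.6;  Well 3−Well 1: −333a − 1459b = 0.
Solving gives a = 0.08346, b = −0.01905.
Then c = 704.9 − a·494 − b·1785 = 697.67.
At (141, 928): z_contact = 11.8 − 17.7 + 697.67 = 691.8 m.
Depth below ground = 714 − 691.8 = 22 m.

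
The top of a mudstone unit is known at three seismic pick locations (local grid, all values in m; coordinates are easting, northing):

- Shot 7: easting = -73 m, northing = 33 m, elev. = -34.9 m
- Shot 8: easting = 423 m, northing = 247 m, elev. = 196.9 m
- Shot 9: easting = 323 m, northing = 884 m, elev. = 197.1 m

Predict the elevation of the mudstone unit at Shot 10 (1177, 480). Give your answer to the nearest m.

Two edge vectors: Shot 7→Shot 8 = (496, 214, 231.8), Shot 7→Shot 9 = (396, 851, 232).
Normal n = (Shot 7→Shot 8) × (Shot 7→Shot 9) = (-147613.8, -23279.2, 337352).
So ∂z/∂easting = −n_x/n_z = 0.43757 and ∂z/∂northing = −n_y/n_z = 0.06901.
Intercept c from Shot 7: -34.9 + 31.94 − 2.28 = −5.23.
At (1177, 480): z = 515.0 + 33.1 − 5.23 = 542.9 m.

543 m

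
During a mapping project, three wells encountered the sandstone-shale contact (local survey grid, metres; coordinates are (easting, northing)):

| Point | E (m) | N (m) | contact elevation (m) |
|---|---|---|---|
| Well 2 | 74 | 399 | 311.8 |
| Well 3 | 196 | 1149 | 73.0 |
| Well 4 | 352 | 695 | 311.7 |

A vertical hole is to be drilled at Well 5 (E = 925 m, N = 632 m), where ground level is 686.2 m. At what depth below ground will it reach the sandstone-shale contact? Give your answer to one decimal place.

115.5 m

Two edge vectors: Well 2→Well 3 = (122, 750, -238.8), Well 2→Well 4 = (278, 296, -0.1).
Normal n = (Well 2→Well 3) × (Well 2→Well 4) = (70609.8, -66374.2, -172388).
So ∂z/∂E = −n_x/n_z = 0.409598 and ∂z/∂N = −n_y/n_z = −0.385028.
Intercept c from Well 2: 311.8 − 30.31 + 153.63 = 435.12.
At (925, 632): z_contact = 378.88 − 243.34 + 435.12 = 570.66 m.
Depth below ground = 686.2 − 570.66 = 115.5 m.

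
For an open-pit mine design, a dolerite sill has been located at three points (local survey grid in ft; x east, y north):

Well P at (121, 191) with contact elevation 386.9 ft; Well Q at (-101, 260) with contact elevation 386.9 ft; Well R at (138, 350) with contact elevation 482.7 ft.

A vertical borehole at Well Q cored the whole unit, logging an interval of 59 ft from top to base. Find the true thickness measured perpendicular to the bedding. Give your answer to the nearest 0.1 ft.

Let the plane be z = a·x + b·y + c.
Well Q−Well P: −222a + 69b = 0;  Well R−Well P: 17a + 159b = 95.8.
Solving gives a = 0.18125, b = 0.58314.
|∇z| = √(a²+b²) = 0.61065, so dip δ = arctan(0.61065) = 31.41°.
True thickness = vertical thickness × cos δ = 59 × cos 31.41° = 50.4 ft.

50.4 ft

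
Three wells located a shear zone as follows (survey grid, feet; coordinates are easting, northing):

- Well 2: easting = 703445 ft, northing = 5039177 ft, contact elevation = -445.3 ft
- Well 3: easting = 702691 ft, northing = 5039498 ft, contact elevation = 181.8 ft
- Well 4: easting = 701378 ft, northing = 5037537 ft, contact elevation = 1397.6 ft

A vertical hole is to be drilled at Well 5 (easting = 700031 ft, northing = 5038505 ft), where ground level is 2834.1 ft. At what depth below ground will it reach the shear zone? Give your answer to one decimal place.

Let the plane be z = a·easting + b·northing + c.
Well 3−Well 2: −754a + 321b = 627.1;  Well 4−Well 2: −2067a − 1640b = 1842.9.
Solving gives a = −0.852609355, b = −0.049119794.
Then c = -445.3 − a·703445 − b·5039177 = 846841.83.
At (700031, 5038505): z_contact = −596852.98 − 247490.33 + 846841.83 = 2498.52 ft.
Depth below ground = 2834.1 − 2498.52 = 335.6 ft.

335.6 ft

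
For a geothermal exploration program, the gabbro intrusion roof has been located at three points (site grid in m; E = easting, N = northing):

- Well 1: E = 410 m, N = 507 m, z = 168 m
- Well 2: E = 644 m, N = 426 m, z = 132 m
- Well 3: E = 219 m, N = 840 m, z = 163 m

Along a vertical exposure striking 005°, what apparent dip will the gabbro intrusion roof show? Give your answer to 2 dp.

8.29°

Two edge vectors: Well 1→Well 2 = (234, -81, -36), Well 1→Well 3 = (-191, 333, -5).
Normal n = (Well 1→Well 2) × (Well 1→Well 3) = (12393, 8046, 62451).
So ∂z/∂E = −n_x/n_z = −0.19844 and ∂z/∂N = −n_y/n_z = −0.12884.
Unit vector along 005° is (sin 5°, cos 5°) = (0.0872, 0.9962).
Slope in that direction = a·(0.0872) + b·(0.9962) = −0.14564.
Apparent dip = arctan|0.14564| = 8.29° (true dip is 13.3°, so apparent ≤ true as expected).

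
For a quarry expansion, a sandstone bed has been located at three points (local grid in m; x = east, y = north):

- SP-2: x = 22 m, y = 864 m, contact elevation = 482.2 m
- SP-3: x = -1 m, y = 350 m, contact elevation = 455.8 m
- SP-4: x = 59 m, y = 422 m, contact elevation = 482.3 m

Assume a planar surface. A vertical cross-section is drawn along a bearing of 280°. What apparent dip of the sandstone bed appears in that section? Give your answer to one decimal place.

Two edge vectors: SP-2→SP-3 = (-23, -514, -26.4), SP-2→SP-4 = (37, -442, 0.1).
Normal n = (SP-2→SP-3) × (SP-2→SP-4) = (-11720.2, -974.5, 29184).
So ∂z/∂x = −n_x/n_z = 0.40160 and ∂z/∂y = −n_y/n_z = 0.03339.
Unit vector along 280° is (sin 280°, cos 280°) = (-0.9848, 0.1736).
Slope in that direction = a·(-0.9848) + b·(0.1736) = −0.38970.
Apparent dip = arctan|0.38970| = 21.3° (true dip is 21.9°, so apparent ≤ true as expected).

21.3°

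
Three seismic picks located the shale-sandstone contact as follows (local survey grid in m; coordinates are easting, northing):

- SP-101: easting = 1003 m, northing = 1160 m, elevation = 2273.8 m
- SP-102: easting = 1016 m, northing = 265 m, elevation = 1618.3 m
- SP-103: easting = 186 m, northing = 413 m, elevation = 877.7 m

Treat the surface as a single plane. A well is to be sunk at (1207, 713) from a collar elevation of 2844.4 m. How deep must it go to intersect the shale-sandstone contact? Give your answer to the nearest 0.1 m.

Let the plane be z = a·easting + b·northing + c.
SP-102−SP-101: 13a − 895b = −655.5;  SP-103−SP-101: −817a − 747b = −1396.1.
Solving gives a = 1.025542, b = 0.747298.
Then c = 2273.8 − a·1003 − b·1160 = 378.31.
At (1207, 713): z_contact = 1237.83 + 532.82 + 378.31 = 2148.97 m.
Depth below ground = 2844.4 − 2148.97 = 695.4 m.

695.4 m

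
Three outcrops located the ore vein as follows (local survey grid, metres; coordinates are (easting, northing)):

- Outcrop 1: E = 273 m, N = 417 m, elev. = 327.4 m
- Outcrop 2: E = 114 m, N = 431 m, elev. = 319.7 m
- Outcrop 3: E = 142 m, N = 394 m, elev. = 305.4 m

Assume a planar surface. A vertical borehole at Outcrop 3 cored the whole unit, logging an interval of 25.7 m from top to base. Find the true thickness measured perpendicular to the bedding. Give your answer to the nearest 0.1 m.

Let the plane be z = a·E + b·N + c.
Outcrop 2−Outcrop 1: −159a + 14b = −7.7;  Outcrop 3−Outcrop 1: −131a − 23b = −22.
Solving gives a = 0.08834, b = 0.45334.
|∇z| = √(a²+b²) = 0.46187, so dip δ = arctan(0.46187) = 24.79°.
True thickness = vertical thickness × cos δ = 25.7 × cos 24.79° = 23.3 m.

23.3 m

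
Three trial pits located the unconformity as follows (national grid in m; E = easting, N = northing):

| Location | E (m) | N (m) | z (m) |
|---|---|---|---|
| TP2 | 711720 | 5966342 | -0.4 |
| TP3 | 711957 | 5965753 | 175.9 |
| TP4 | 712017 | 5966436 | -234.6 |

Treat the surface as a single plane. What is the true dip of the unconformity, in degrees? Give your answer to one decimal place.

39.5°

Two edge vectors: TP2→TP3 = (237, -589, 176.3), TP2→TP4 = (297, 94, -234.2).
Normal n = (TP2→TP3) × (TP2→TP4) = (121371.6, 107866.5, 197211).
So ∂z/∂E = −n_x/n_z = −0.61544 and ∂z/∂N = −n_y/n_z = −0.54696.
Gradient magnitude |∇z| = √(a² + b²) = √(0.37877 + 0.29917) = 0.82337.
True dip = arctan(0.82337) = 39.5°, dipping toward NE (azimuth ≈ 048°).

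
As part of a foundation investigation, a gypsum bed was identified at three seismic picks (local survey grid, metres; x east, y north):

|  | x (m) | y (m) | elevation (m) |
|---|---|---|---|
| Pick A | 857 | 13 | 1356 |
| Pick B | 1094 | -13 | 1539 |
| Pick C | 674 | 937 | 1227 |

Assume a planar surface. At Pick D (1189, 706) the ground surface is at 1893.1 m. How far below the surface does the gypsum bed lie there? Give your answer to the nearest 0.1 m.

270.8 m

Let the plane be z = a·x + b·y + c.
Pick B−Pick A: 237a − 26b = 183;  Pick C−Pick A: −183a + 924b = −129.
Solving gives a = 0.773645, b = 0.013612.
Then c = 1356 − a·857 − b·13 = 692.81.
At (1189, 706): z_contact = 919.86 + 9.61 + 692.81 = 1622.28 m.
Depth below ground = 1893.1 − 1622.28 = 270.8 m.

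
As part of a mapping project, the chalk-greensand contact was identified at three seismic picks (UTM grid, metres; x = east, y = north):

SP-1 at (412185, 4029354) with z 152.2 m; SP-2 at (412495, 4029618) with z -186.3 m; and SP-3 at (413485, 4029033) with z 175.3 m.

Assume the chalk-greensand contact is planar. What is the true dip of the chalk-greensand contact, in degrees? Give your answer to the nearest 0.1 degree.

Let the plane be z = a·x + b·y + c.
SP-2−SP-1: 310a + 264b = −338.5;  SP-3−SP-1: 1300a − 321b = 23.1.
Solving gives a = −0.23166, b = −1.01017.
Gradient magnitude |∇z| = √(a² + b²) = √(0.05367 + 1.02044) = 1.03639.
True dip = arctan(1.03639) = 46.0°, dipping toward NNE (azimuth ≈ 013°).

46.0°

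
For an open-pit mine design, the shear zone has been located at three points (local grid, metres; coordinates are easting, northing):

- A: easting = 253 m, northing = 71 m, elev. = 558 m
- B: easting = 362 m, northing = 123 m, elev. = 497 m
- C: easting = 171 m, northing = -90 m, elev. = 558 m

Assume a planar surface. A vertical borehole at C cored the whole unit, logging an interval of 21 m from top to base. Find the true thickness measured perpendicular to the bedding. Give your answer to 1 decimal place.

Let the plane be z = a·easting + b·northing + c.
B−A: 109a + 52b = −61;  C−A: −82a − 161b = 0.
Solving gives a = −0.73925, b = 0.37651.
|∇z| = √(a²+b²) = 0.82962, so dip δ = arctan(0.82962) = 39.68°.
True thickness = vertical thickness × cos δ = 21 × cos 39.68° = 16.2 m.

16.2 m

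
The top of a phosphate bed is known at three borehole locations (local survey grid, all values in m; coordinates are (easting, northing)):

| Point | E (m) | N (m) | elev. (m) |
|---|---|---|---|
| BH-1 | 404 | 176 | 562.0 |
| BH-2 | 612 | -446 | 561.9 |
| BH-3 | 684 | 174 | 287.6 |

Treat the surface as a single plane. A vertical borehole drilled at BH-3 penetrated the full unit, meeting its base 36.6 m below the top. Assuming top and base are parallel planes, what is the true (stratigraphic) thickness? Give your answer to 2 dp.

Let the plane be z = a·E + b·N + c.
BH-2−BH-1: 208a − 622b = −0.1;  BH-3−BH-1: 280a − 2b = −274.4.
Solving gives a = −0.98235, b = −0.32834.
|∇z| = √(a²+b²) = 1.03577, so dip δ = arctan(1.03577) = 46.01°.
True thickness = vertical thickness × cos δ = 36.6 × cos 46.01° = 25.42 m.

25.42 m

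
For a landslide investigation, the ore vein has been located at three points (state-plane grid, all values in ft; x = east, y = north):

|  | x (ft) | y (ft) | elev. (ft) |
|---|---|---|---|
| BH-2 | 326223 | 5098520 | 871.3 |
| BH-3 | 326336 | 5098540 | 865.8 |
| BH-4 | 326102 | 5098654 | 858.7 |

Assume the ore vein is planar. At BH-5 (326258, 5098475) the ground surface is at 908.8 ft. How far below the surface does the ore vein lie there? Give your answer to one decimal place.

Two edge vectors: BH-2→BH-3 = (113, 20, -5.5), BH-2→BH-4 = (-121, 134, -12.6).
Normal n = (BH-2→BH-3) × (BH-2→BH-4) = (485, 2089.3, 17562).
So ∂z/∂x = −n_x/n_z = −0.027616445 and ∂z/∂y = −n_y/n_z = −0.118967088.
Intercept c from BH-2: 871.3 + 9009.12 + 606556.08 = 616436.50.
At (326258, 5098475): z_contact = −9010.09 − 606550.72 + 616436.50 = 875.69 ft.
Depth below ground = 908.8 − 875.69 = 33.1 ft.

33.1 ft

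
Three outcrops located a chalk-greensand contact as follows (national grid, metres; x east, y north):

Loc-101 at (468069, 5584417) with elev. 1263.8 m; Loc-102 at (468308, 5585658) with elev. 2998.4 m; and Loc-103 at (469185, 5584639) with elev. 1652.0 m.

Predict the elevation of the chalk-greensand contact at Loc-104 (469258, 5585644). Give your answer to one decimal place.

3048.0 m

Two edge vectors: Loc-101→Loc-102 = (239, 1241, 1734.6), Loc-101→Loc-103 = (1116, 222, 388.2).
Normal n = (Loc-101→Loc-102) × (Loc-101→Loc-103) = (96675, 1843033.8, -1331898).
So ∂z/∂x = −n_x/n_z = 0.072584387 and ∂z/∂y = −n_y/n_z = 1.383764973.
Intercept c from Loc-101: 1263.8 − 33974.50 − 7727520.64 = −7760231.34.
At (469258, 5585644): z = 34060.8 + 7729218.5 − 7760231.34 = 3048.0 m.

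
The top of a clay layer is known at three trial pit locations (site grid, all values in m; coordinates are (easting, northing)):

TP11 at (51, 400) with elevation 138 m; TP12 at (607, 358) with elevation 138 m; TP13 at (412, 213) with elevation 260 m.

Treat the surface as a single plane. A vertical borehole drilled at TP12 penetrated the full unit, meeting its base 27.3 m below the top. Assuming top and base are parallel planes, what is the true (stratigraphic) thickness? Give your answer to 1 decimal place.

Two edge vectors: TP11→TP12 = (556, -42, 0), TP11→TP13 = (361, -187, 122).
Normal n = (TP11→TP12) × (TP11→TP13) = (-5124, -67832, -88810).
So ∂z/∂E = −n_x/n_z = −0.05770 and ∂z/∂N = −n_y/n_z = −0.76379.
|∇z| = √(a²+b²) = 0.76596, so dip δ = arctan(0.76596) = 37.45°.
True thickness = vertical thickness × cos δ = 27.3 × cos 37.45° = 21.7 m.

21.7 m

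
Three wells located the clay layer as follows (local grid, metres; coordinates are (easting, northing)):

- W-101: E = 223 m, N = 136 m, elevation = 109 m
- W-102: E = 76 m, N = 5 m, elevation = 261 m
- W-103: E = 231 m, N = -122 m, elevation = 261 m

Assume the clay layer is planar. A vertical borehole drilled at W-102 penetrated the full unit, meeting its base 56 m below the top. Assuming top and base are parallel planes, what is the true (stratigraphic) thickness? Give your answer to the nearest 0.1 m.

Two edge vectors: W-101→W-102 = (-147, -131, 152), W-101→W-103 = (8, -258, 152).
Normal n = (W-101→W-102) × (W-101→W-103) = (19304, 23560, 38974).
So ∂z/∂E = −n_x/n_z = −0.49530 and ∂z/∂N = −n_y/n_z = −0.60451.
|∇z| = √(a²+b²) = 0.78151, so dip δ = arctan(0.78151) = 38.01°.
True thickness = vertical thickness × cos δ = 56 × cos 38.01° = 44.1 m.

44.1 m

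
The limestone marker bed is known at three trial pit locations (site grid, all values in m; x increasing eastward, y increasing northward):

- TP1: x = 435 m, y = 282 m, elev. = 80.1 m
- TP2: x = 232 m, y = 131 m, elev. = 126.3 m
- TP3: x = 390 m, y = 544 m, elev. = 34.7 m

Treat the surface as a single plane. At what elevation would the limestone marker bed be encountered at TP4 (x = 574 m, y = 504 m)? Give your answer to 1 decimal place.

Let the plane be z = a·x + b·y + c.
TP2−TP1: −203a − 151b = 46.2;  TP3−TP1: −45a + 262b = −45.4.
Solving gives a = −0.08751, b = −0.18831.
Then c = 80.1 − a·435 − b·282 = 171.27.
At (574, 504): z = −50.2 − 94.9 + 171.27 = 26.1 m.

26.1 m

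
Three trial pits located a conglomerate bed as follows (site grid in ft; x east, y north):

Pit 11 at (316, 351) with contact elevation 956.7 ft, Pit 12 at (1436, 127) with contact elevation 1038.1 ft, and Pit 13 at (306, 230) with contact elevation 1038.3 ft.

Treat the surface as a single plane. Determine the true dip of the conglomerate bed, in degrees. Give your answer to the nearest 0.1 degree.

Let the plane be z = a·x + b·y + c.
Pit 12−Pit 11: 1120a − 224b = 81.4;  Pit 13−Pit 11: −10a − 121b = 81.6.
Solving gives a = −0.06119, b = −0.66932.
Gradient magnitude |∇z| = √(a² + b²) = √(0.00374 + 0.44799) = 0.67211.
True dip = arctan(0.67211) = 33.9°, dipping toward N (azimuth ≈ 005°).

33.9°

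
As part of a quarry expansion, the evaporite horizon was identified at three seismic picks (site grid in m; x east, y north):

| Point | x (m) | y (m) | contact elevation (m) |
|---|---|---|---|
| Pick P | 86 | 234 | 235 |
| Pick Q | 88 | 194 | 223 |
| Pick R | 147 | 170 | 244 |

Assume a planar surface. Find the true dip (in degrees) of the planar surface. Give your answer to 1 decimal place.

Two edge vectors: Pick P→Pick Q = (2, -40, -12), Pick P→Pick R = (61, -64, 9).
Normal n = (Pick P→Pick Q) × (Pick P→Pick R) = (-1128, -750, 2312).
So ∂z/∂x = −n_x/n_z = 0.48789 and ∂z/∂y = −n_y/n_z = 0.32439.
Gradient magnitude |∇z| = √(a² + b²) = √(0.23804 + 0.10523) = 0.58589.
True dip = arctan(0.58589) = 30.4°, dipping toward WSW (azimuth ≈ 236°).

30.4°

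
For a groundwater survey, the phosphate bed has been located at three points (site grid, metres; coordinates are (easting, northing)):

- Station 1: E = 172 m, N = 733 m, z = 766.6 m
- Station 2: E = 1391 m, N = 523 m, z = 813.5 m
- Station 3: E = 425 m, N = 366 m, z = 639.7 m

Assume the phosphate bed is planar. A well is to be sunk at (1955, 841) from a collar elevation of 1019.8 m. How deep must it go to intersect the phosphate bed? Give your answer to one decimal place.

9.2 m

Let the plane be z = a·E + b·N + c.
Station 2−Station 1: 1219a − 210b = 46.9;  Station 3−Station 1: 253a − 367b = −126.9.
Solving gives a = 0.111254, b = 0.422472.
Then c = 766.6 − a·172 − b·733 = 437.79.
At (1955, 841): z_contact = 217.50 + 355.30 + 437.79 = 1010.59 m.
Depth below ground = 1019.8 − 1010.59 = 9.2 m.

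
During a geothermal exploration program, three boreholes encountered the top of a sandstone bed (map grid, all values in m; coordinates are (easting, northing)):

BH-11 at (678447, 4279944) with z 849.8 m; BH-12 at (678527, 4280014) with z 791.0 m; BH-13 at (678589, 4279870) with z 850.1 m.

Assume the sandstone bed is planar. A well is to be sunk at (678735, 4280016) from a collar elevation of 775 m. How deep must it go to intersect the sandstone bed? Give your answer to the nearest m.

42 m

Two edge vectors: BH-11→BH-12 = (80, 70, -58.8), BH-11→BH-13 = (142, -74, 0.3).
Normal n = (BH-11→BH-12) × (BH-11→BH-13) = (-4330.2, -8373.6, -15860).
So ∂z/∂E = −n_x/n_z = −0.27302648 and ∂z/∂N = −n_y/n_z = −0.52796974.
Intercept c from BH-11: 849.8 + 185234.00 + 2259680.90 = 2445764.70.
At (678735, 4280016): z_contact = −185312.6 − 2259718.9 + 2445764.70 = 733.2 m.
Depth below ground = 775 − 733.2 = 42 m.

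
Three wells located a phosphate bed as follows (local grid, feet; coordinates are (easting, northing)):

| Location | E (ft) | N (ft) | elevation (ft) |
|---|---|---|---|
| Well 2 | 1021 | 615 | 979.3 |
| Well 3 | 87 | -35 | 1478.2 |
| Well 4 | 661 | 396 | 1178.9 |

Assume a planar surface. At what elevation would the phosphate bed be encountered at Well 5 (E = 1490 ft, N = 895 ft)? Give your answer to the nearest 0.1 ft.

Let the plane be z = a·E + b·N + c.
Well 3−Well 2: −934a − 650b = 498.9;  Well 4−Well 2: −360a − 219b = 199.6.
Solving gives a = −0.695352, b = 0.231629.
Then c = 979.3 − a·1021 − b·615 = 1546.80.
At (1490, 895): z = −1036.1 + 207.3 + 1546.80 = 718.0 ft.

718.0 ft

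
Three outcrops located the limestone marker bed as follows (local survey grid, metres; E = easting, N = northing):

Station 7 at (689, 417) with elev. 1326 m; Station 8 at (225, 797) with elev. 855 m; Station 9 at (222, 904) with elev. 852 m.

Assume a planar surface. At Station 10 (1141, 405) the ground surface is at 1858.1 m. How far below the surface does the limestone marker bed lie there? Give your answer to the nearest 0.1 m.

73.1 m

Let the plane be z = a·E + b·N + c.
Station 8−Station 7: −464a + 380b = −471;  Station 9−Station 7: −467a + 487b = −474.
Solving gives a = 1.015441, b = 0.000433.
Then c = 1326 − a·689 − b·417 = 626.18.
At (1141, 405): z_contact = 1158.62 + 0.18 + 626.18 = 1784.97 m.
Depth below ground = 1858.1 − 1784.97 = 73.1 m.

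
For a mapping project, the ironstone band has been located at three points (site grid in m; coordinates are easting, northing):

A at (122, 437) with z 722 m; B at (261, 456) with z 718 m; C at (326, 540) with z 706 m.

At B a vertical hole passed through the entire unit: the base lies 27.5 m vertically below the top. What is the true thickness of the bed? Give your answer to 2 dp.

27.25 m

Let the plane be z = a·easting + b·northing + c.
B−A: 139a + 19b = −4;  C−A: 204a + 103b = −16.
Solving gives a = −0.01034, b = −0.13485.
|∇z| = √(a²+b²) = 0.13525, so dip δ = arctan(0.13525) = 7.70°.
True thickness = vertical thickness × cos δ = 27.5 × cos 7.70° = 27.25 m.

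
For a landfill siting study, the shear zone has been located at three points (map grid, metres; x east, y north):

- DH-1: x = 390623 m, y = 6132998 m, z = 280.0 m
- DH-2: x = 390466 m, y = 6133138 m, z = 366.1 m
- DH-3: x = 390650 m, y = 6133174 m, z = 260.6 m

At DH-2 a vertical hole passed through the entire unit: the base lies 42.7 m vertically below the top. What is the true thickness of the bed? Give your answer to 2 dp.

37.11 m

Two edge vectors: DH-1→DH-2 = (-157, 140, 86.1), DH-1→DH-3 = (27, 176, -19.4).
Normal n = (DH-1→DH-2) × (DH-1→DH-3) = (-17869.6, -721.1, -31412).
So ∂z/∂x = −n_x/n_z = −0.56888 and ∂z/∂y = −n_y/n_z = −0.02296.
|∇z| = √(a²+b²) = 0.56934, so dip δ = arctan(0.56934) = 29.65°.
True thickness = vertical thickness × cos δ = 42.7 × cos 29.65° = 37.11 m.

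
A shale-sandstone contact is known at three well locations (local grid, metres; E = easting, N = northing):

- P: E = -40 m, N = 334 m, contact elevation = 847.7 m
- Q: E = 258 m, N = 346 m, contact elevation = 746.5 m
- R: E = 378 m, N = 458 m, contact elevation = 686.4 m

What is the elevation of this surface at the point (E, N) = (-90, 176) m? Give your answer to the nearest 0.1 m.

Let the plane be z = a·E + b·N + c.
Q−P: 298a + 12b = −101.2;  R−P: 418a + 124b = −161.3.
Solving gives a = −0.33233, b = −0.18054.
Then c = 847.7 − a·-40 − b·334 = 894.71.
At (-90, 176): z = 29.9 − 31.8 + 894.71 = 892.8 m.

892.8 m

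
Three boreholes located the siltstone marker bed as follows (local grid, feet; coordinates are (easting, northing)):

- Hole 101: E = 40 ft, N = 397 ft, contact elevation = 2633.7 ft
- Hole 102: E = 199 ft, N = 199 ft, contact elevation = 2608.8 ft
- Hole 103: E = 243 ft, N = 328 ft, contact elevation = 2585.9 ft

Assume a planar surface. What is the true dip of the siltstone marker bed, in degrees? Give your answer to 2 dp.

15.59°

Let the plane be z = a·E + b·N + c.
Hole 102−Hole 101: 159a − 198b = −24.9;  Hole 103−Hole 101: 203a − 69b = −47.8.
Solving gives a = −0.26508, b = −0.08711.
Gradient magnitude |∇z| = √(a² + b²) = √(0.07026 + 0.00759) = 0.27902.
True dip = arctan(0.27902) = 15.59°, dipping toward ENE (azimuth ≈ 072°).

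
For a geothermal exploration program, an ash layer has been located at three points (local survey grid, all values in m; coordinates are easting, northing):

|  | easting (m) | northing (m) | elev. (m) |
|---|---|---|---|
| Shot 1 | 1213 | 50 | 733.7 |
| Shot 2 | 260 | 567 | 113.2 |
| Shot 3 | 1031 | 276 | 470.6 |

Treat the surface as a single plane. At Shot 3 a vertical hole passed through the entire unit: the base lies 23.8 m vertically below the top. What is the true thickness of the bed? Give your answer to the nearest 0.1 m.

Two edge vectors: Shot 1→Shot 2 = (-953, 517, -620.5), Shot 1→Shot 3 = (-182, 226, -263.1).
Normal n = (Shot 1→Shot 2) × (Shot 1→Shot 3) = (4210.3, -137803.3, -121284).
So ∂z/∂easting = −n_x/n_z = 0.03471 and ∂z/∂northing = −n_y/n_z = −1.13620.
|∇z| = √(a²+b²) = 1.13673, so dip δ = arctan(1.13673) = 48.66°.
True thickness = vertical thickness × cos δ = 23.8 × cos 48.66° = 15.7 m.

15.7 m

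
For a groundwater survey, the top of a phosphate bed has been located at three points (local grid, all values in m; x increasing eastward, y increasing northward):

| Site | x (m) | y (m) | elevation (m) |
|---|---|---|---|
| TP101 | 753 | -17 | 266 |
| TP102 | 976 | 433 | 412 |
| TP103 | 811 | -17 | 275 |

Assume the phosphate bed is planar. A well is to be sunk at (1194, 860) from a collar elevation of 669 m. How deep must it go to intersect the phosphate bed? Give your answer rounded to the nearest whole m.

Two edge vectors: TP101→TP102 = (223, 450, 146), TP101→TP103 = (58, 0, 9).
Normal n = (TP101→TP102) × (TP101→TP103) = (4050, 6461, -26100).
So ∂z/∂x = −n_x/n_z = 0.15517 and ∂z/∂y = −n_y/n_z = 0.24755.
Intercept c from TP101: 266 − 116.84 + 4.21 = 153.36.
At (1194, 860): z_contact = 185.3 + 212.9 + 153.36 = 551.5 m.
Depth below ground = 669 − 551.5 = 117 m.

117 m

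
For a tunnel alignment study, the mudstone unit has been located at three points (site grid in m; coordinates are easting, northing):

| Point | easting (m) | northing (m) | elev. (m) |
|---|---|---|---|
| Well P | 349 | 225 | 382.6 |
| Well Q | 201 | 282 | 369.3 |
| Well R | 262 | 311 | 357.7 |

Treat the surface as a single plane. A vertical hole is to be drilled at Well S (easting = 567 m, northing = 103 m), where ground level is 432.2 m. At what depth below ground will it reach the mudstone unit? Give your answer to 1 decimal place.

Let the plane be z = a·easting + b·northing + c.
Well Q−Well P: −148a + 57b = −13.3;  Well R−Well P: −87a + 86b = −24.9.
Solving gives a = −0.03546, b = −0.32541.
Then c = 382.6 − a·349 − b·225 = 468.19.
At (567, 103): z_contact = −20.11 − 33.52 + 468.19 = 414.57 m.
Depth below ground = 432.2 − 414.57 = 17.6 m.

17.6 m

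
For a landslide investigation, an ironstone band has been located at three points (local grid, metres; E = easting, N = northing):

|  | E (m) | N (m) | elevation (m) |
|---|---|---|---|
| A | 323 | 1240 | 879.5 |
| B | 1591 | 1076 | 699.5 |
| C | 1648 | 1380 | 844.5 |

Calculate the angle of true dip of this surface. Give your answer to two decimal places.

Let the plane be z = a·E + b·N + c.
B−A: 1268a − 164b = −180;  C−A: 1325a + 140b = −35.
Solving gives a = −0.07836, b = 0.49167.
Gradient magnitude |∇z| = √(a² + b²) = √(0.00614 + 0.24174) = 0.49787.
True dip = arctan(0.49787) = 26.47°, dipping toward S (azimuth ≈ 171°).

26.47°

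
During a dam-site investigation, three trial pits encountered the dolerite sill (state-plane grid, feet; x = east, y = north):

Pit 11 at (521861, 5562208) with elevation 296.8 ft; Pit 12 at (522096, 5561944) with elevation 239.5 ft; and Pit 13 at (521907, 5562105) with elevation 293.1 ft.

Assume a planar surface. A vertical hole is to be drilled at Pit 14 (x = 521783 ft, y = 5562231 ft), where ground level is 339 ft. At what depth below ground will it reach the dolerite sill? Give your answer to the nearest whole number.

Two edge vectors: Pit 11→Pit 12 = (235, -264, -57.3), Pit 11→Pit 13 = (46, -103, -3.7).
Normal n = (Pit 11→Pit 12) × (Pit 11→Pit 13) = (-4925.1, -1766.3, -12061).
So ∂z/∂x = −n_x/n_z = −0.40834922 and ∂z/∂y = −n_y/n_z = −0.14644723.
Intercept c from Pit 11: 296.8 + 213101.53 + 814569.94 = 1027968.27.
At (521783, 5562231): z_contact = −213069.7 − 814573.3 + 1027968.27 = 325.3 ft.
Depth below ground = 339 − 325.3 = 14 ft.

14 ft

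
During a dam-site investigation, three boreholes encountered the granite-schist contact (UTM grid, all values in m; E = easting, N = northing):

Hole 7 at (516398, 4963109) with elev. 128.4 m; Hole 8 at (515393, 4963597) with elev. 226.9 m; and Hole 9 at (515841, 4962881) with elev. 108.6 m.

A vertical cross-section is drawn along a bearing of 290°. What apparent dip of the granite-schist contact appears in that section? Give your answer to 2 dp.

4.29°

Let the plane be z = a·E + b·N + c.
Hole 8−Hole 7: −1005a + 488b = 98.5;  Hole 9−Hole 7: −557a − 228b = −19.8.
Solving gives a = −0.02554, b = 0.14924.
Unit vector along 290° is (sin 290°, cos 290°) = (-0.9397, 0.3420).
Slope in that direction = a·(-0.9397) + b·(0.3420) = 0.07505.
Apparent dip = arctan|0.07505| = 4.29° (true dip is 8.6°, so apparent ≤ true as expected).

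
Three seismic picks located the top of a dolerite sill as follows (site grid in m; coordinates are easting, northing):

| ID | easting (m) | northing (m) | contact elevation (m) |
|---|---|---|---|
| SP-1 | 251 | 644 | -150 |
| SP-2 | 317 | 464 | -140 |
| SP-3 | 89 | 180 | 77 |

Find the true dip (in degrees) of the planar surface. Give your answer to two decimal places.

Two edge vectors: SP-1→SP-2 = (66, -180, 10), SP-1→SP-3 = (-162, -464, 227).
Normal n = (SP-1→SP-2) × (SP-1→SP-3) = (-36220, -16602, -59784).
So ∂z/∂easting = −n_x/n_z = −0.60585 and ∂z/∂northing = −n_y/n_z = −0.27770.
Gradient magnitude |∇z| = √(a² + b²) = √(0.36705 + 0.07712) = 0.66646.
True dip = arctan(0.66646) = 33.68°, dipping toward ENE (azimuth ≈ 065°).

33.68°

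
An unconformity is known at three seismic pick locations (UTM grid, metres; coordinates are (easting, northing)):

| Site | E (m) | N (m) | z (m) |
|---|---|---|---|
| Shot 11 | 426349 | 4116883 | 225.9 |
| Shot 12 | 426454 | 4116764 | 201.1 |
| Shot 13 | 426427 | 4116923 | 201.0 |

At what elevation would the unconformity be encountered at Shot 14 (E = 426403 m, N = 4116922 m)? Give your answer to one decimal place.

Let the plane be z = a·E + b·N + c.
Shot 12−Shot 11: 105a − 119b = −24.8;  Shot 13−Shot 11: 78a + 40b = −24.9.
Solving gives a = −0.293361519, b = −0.050445038.
Then c = 225.9 − a·426349 − b·4116883 = 332976.61.
At (426403, 4116922): z = −125090.2 − 207678.3 + 332976.61 = 208.1 m.

208.1 m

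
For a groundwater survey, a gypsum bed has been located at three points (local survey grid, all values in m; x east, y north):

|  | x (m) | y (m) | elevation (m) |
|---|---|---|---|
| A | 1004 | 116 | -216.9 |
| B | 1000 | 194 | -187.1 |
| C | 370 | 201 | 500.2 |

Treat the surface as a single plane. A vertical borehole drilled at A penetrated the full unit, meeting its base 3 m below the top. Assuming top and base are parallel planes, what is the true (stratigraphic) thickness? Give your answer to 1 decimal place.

Two edge vectors: A→B = (-4, 78, 29.8), A→C = (-634, 85, 717.1).
Normal n = (A→B) × (A→C) = (53400.8, -16024.8, 49112).
So ∂z/∂x = −n_x/n_z = −1.08733 and ∂z/∂y = −n_y/n_z = 0.32629.
|∇z| = √(a²+b²) = 1.13523, so dip δ = arctan(1.13523) = 48.62°.
True thickness = vertical thickness × cos δ = 3 × cos 48.62° = 2.0 m.

2.0 m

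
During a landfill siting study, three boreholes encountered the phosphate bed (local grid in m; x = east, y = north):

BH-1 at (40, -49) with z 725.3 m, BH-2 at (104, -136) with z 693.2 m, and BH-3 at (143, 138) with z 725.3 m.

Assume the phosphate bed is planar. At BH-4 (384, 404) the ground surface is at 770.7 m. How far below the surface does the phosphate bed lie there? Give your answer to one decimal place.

72.5 m

Let the plane be z = a·x + b·y + c.
BH-2−BH-1: 64a − 87b = −32.1;  BH-3−BH-1: 103a + 187b = 0.
Solving gives a = −0.28681, b = 0.15798.
Then c = 725.3 − a·40 − b·-49 = 744.51.
At (384, 404): z_contact = −110.14 + 63.82 + 744.51 = 698.20 m.
Depth below ground = 770.7 − 698.20 = 72.5 m.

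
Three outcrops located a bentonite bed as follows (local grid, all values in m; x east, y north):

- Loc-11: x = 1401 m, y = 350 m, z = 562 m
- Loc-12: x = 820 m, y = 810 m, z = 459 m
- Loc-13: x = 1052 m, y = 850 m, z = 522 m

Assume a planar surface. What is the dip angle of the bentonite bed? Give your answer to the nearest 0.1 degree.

Two edge vectors: Loc-11→Loc-12 = (-581, 460, -103), Loc-11→Loc-13 = (-349, 500, -40).
Normal n = (Loc-11→Loc-12) × (Loc-11→Loc-13) = (33100, 12707, -129960).
So ∂z/∂x = −n_x/n_z = 0.25469 and ∂z/∂y = −n_y/n_z = 0.09778.
Gradient magnitude |∇z| = √(a² + b²) = √(0.06487 + 0.00956) = 0.27282.
True dip = arctan(0.27282) = 15.3°, dipping toward WSW (azimuth ≈ 249°).

15.3°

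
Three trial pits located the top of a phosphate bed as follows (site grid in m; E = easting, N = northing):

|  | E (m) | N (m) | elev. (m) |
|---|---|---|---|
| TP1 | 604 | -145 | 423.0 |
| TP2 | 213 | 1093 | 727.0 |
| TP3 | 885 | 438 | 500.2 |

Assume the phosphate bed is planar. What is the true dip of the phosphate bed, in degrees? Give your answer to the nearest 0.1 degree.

Let the plane be z = a·E + b·N + c.
TP2−TP1: −391a + 1238b = 304;  TP3−TP1: 281a + 583b = 77.2.
Solving gives a = −0.14181, b = 0.20077.
Gradient magnitude |∇z| = √(a² + b²) = √(0.02011 + 0.04031) = 0.24580.
True dip = arctan(0.24580) = 13.8°, dipping toward SE (azimuth ≈ 145°).

13.8°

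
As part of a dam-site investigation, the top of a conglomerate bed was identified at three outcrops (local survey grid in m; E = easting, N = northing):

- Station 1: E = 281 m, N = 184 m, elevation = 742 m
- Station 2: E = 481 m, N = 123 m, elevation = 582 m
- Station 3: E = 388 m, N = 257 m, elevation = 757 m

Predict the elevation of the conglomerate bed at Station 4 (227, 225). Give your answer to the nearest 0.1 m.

808.6 m

Two edge vectors: Station 1→Station 2 = (200, -61, -160), Station 1→Station 3 = (107, 73, 15).
Normal n = (Station 1→Station 2) × (Station 1→Station 3) = (10765, -20120, 21127).
So ∂z/∂E = −n_x/n_z = −0.50954 and ∂z/∂N = −n_y/n_z = 0.95234.
Intercept c from Station 1: 742 + 143.18 − 175.23 = 709.95.
At (227, 225): z = −115.7 + 214.3 + 709.95 = 808.6 m.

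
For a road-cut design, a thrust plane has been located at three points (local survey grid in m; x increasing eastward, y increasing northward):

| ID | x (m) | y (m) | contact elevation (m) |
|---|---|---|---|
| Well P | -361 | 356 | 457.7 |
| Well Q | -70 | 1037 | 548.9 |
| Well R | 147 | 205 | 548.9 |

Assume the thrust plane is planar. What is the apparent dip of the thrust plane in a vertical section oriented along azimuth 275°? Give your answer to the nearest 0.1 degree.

Two edge vectors: Well P→Well Q = (291, 681, 91.2), Well P→Well R = (508, -151, 91.2).
Normal n = (Well P→Well Q) × (Well P→Well R) = (75878.4, 19790.4, -389889).
So ∂z/∂x = −n_x/n_z = 0.19462 and ∂z/∂y = −n_y/n_z = 0.05076.
Unit vector along 275° is (sin 275°, cos 275°) = (-0.9962, 0.0872).
Slope in that direction = a·(-0.9962) + b·(0.0872) = −0.18945.
Apparent dip = arctan|0.18945| = 10.7° (true dip is 11.4°, so apparent ≤ true as expected).

10.7°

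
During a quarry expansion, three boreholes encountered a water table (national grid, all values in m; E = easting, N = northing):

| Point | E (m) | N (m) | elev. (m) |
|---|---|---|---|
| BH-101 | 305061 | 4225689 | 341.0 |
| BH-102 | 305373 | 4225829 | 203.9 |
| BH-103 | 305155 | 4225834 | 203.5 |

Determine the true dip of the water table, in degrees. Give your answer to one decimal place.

Let the plane be z = a·E + b·N + c.
BH-102−BH-101: 312a + 140b = −137.1;  BH-103−BH-101: 94a + 145b = −137.5.
Solving gives a = −0.01962, b = −0.93555.
Gradient magnitude |∇z| = √(a² + b²) = √(0.00039 + 0.87526) = 0.93576.
True dip = arctan(0.93576) = 43.1°, dipping toward N (azimuth ≈ 001°).

43.1°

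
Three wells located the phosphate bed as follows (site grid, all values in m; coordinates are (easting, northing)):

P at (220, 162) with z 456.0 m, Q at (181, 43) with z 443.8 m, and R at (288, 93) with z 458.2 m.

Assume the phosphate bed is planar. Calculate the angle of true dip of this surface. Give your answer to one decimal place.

7.0°

Let the plane be z = a·E + b·N + c.
Q−P: −39a − 119b = −12.2;  R−P: 68a − 69b = 2.2.
Solving gives a = 0.10235, b = 0.06898.
Gradient magnitude |∇z| = √(a² + b²) = √(0.01047 + 0.00476) = 0.12342.
True dip = arctan(0.12342) = 7.0°, dipping toward SW (azimuth ≈ 236°).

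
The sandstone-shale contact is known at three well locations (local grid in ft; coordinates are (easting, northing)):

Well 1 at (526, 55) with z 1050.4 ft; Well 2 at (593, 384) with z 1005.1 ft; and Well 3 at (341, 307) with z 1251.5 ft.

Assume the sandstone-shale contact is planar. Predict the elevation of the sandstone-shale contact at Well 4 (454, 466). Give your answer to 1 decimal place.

1149.2 ft

Two edge vectors: Well 1→Well 2 = (67, 329, -45.3), Well 1→Well 3 = (-185, 252, 201.1).
Normal n = (Well 1→Well 2) × (Well 1→Well 3) = (77577.5, -5093.2, 77749).
So ∂z/∂E = −n_x/n_z = −0.99779 and ∂z/∂N = −n_y/n_z = 0.06551.
Intercept c from Well 1: 1050.4 + 524.84 − 3.60 = 1571.64.
At (454, 466): z = −453.0 + 30.5 + 1571.64 = 1149.2 ft.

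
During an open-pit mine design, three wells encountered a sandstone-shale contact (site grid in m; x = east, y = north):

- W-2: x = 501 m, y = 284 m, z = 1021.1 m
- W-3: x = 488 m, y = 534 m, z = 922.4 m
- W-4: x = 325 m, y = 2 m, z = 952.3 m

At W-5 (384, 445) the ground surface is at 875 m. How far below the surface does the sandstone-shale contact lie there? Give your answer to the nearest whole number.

Let the plane be z = a·x + b·y + c.
W-3−W-2: −13a + 250b = −98.7;  W-4−W-2: −176a − 282b = −68.8.
Solving gives a = 0.94477, b = −0.34567.
Then c = 1021.1 − a·501 − b·284 = 645.94.
At (384, 445): z_contact = 362.8 − 153.8 + 645.94 = 854.9 m.
Depth below ground = 875 − 854.9 = 20 m.

20 m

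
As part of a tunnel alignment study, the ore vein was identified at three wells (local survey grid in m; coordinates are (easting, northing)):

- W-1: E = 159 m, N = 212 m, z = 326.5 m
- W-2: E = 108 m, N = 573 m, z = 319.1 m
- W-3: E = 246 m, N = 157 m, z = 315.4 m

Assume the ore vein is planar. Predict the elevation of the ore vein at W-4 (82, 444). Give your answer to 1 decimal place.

Let the plane be z = a·E + b·N + c.
W-2−W-1: −51a + 361b = −7.4;  W-3−W-1: 87a − 55b = −11.1.
Solving gives a = −0.15433, b = −0.04230.
Then c = 326.5 − a·159 − b·212 = 360.01.
At (82, 444): z = −12.7 − 18.8 + 360.01 = 328.6 m.

328.6 m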